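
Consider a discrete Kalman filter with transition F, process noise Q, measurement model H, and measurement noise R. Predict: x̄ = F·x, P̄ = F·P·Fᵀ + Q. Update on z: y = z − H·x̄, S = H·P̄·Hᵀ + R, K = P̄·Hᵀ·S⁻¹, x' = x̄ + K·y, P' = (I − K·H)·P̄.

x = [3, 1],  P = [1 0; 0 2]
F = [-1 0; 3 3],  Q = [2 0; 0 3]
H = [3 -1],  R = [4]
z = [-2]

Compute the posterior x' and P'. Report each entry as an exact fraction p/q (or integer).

x̄ = F·x = [-3, 12]
P̄ = F·P·Fᵀ + Q = [3 -3; -3 30]
y = z − H·x̄ = [19]
S = H·P̄·Hᵀ + R = [79]
K = P̄·Hᵀ·S⁻¹ = [12/79; -39/79]
x' = x̄ + K·y = [-9/79, 207/79]
P' = (I − K·H)·P̄ = [93/79 231/79; 231/79 849/79]

x' = [-9/79, 207/79]
P' = [93/79 231/79; 231/79 849/79]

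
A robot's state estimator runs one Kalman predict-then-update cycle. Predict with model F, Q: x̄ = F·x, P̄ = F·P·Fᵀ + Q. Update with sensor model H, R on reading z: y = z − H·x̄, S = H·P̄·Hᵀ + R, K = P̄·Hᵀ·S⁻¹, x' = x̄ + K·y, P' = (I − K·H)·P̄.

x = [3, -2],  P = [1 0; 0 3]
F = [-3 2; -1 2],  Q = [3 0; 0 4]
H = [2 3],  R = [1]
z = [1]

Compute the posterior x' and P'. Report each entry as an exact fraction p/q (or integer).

x̄ = F·x = [-13, -7]
P̄ = F·P·Fᵀ + Q = [24 15; 15 17]
y = z − H·x̄ = [48]
S = H·P̄·Hᵀ + R = [430]
K = P̄·Hᵀ·S⁻¹ = [93/430; 81/430]
x' = x̄ + K·y = [-563/215, 439/215]
P' = (I − K·H)·P̄ = [1671/430 -1083/430; -1083/430 749/430]

x' = [-563/215, 439/215]
P' = [1671/430 -1083/430; -1083/430 749/430]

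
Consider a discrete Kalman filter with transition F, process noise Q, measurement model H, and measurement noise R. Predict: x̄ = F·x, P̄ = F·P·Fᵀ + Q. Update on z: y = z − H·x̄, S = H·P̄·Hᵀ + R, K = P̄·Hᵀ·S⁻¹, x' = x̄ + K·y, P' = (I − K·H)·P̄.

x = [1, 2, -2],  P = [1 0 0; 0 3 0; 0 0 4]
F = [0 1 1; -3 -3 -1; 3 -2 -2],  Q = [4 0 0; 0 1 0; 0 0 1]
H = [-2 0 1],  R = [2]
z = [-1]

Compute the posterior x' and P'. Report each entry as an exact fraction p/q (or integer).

x̄ = F·x = [0, -7, 3]
P̄ = F·P·Fᵀ + Q = [11 -13 -14; -13 41 17; -14 17 38]
y = z − H·x̄ = [-4]
S = H·P̄·Hᵀ + R = [140]
K = P̄·Hᵀ·S⁻¹ = [-9/35; 43/140; 33/70]
x' = x̄ + K·y = [36/35, -288/35, 39/35]
P' = (I − K·H)·P̄ = [61/35 -68/35 104/35; -68/35 3891/140 -229/70; 104/35 -229/70 241/35]

x' = [36/35, -288/35, 39/35]
P' = [61/35 -68/35 104/35; -68/35 3891/140 -229/70; 104/35 -229/70 241/35]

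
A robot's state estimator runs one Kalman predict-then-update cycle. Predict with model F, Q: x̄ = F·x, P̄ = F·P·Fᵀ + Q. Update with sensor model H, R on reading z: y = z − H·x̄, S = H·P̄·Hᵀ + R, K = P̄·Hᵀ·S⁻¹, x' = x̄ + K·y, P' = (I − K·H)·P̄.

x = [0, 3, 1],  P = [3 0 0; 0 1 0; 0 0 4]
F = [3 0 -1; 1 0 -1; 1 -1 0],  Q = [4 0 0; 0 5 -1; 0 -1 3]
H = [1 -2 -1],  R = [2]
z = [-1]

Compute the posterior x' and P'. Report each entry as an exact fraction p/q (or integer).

x̄ = F·x = [-1, -1, -3]
P̄ = F·P·Fᵀ + Q = [35 13 9; 13 12 2; 9 2 7]
y = z − H·x̄ = [-5]
S = H·P̄·Hᵀ + R = [30]
K = P̄·Hᵀ·S⁻¹ = [0; -13/30; -1/15]
x' = x̄ + K·y = [-1, 7/6, -8/3]
P' = (I − K·H)·P̄ = [35 13 9; 13 191/30 17/15; 9 17/15 103/15]

x' = [-1, 7/6, -8/3]
P' = [35 13 9; 13 191/30 17/15; 9 17/15 103/15]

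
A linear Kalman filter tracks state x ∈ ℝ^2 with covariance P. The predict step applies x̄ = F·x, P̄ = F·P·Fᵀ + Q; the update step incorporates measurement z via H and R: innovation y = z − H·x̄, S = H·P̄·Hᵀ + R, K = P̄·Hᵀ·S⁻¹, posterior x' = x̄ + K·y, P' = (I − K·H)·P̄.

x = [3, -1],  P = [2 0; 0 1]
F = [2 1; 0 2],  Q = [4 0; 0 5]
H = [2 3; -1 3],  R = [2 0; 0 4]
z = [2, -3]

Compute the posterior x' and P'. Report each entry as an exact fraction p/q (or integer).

x̄ = F·x = [5, -2]
P̄ = F·P·Fᵀ + Q = [13 2; 2 9]
y = z − H·x̄ = [-2, 8]
S = H·P̄·Hᵀ + R = [159 61; 61 86]
K = P̄·Hᵀ·S⁻¹ = [3179/9953 -3065/9953; 1141/9953 2084/9953]
x' = x̄ + K·y = [18887/9953, -5516/9953]
P' = (I − K·H)·P̄ = [6206/9953 -2018/9953; -2018/9953 2106/9953]

x' = [18887/9953, -5516/9953]
P' = [6206/9953 -2018/9953; -2018/9953 2106/9953]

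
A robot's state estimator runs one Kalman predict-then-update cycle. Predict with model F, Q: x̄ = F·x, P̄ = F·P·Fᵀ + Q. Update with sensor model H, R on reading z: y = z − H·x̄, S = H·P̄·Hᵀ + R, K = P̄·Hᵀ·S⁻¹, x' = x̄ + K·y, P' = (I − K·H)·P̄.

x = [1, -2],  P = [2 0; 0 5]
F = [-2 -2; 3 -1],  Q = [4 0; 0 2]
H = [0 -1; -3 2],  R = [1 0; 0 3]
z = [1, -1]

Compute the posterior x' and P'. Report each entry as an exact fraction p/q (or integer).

x' = [-436/3827, -2722/3827]
P' = [2834/3827 2385/3827; 2385/3827 7239/7654]

x̄ = F·x = [2, 5]
P̄ = F·P·Fᵀ + Q = [32 -2; -2 25]
y = z − H·x̄ = [6, -5]
S = H·P̄·Hᵀ + R = [26 -56; -56 415]
K = P̄·Hᵀ·S⁻¹ = [-2385/3827 -1244/3827; -7239/7654 28/3827]
x' = x̄ + K·y = [-436/3827, -2722/3827]
P' = (I − K·H)·P̄ = [2834/3827 2385/3827; 2385/3827 7239/7654]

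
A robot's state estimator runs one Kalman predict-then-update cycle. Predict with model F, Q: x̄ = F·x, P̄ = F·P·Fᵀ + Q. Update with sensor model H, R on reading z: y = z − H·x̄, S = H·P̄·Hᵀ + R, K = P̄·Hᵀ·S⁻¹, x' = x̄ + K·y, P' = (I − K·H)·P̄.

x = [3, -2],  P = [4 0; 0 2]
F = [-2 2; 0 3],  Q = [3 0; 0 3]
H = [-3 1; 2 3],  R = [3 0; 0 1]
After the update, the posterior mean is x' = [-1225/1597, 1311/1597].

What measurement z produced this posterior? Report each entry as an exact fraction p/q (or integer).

z = [3, 1]

x̄ = F·x = [-10, -6]
P̄ = F·P·Fᵀ + Q = [27 12; 12 21]
S = H·P̄·Hᵀ + R = [195 -183; -183 442]
K = P̄·Hᵀ·S⁻¹ = [-4676/17567 1641/17567; 3097/17567 4740/17567]
x' − x̄ = [14745/1597, 10893/1597] = K·y
y = (KᵀK)⁻¹·Kᵀ·(x' − x̄) = [-21, 39]
z = y + H·x̄ = [-21, 39] + [24, -38] = [3, 1]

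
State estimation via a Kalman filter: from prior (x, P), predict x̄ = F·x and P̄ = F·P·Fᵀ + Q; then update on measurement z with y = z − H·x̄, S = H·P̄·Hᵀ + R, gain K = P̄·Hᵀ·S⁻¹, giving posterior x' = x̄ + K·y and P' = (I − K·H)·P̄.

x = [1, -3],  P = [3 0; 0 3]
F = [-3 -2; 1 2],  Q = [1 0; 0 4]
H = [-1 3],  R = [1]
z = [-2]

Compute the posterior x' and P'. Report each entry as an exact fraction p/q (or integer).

x' = [-317/169, -17/13]
P' = [2911/338 36/13; 36/13 1]

x̄ = F·x = [3, -5]
P̄ = F·P·Fᵀ + Q = [40 -21; -21 19]
y = z − H·x̄ = [16]
S = H·P̄·Hᵀ + R = [338]
K = P̄·Hᵀ·S⁻¹ = [-103/338; 3/13]
x' = x̄ + K·y = [-317/169, -17/13]
P' = (I − K·H)·P̄ = [2911/338 36/13; 36/13 1]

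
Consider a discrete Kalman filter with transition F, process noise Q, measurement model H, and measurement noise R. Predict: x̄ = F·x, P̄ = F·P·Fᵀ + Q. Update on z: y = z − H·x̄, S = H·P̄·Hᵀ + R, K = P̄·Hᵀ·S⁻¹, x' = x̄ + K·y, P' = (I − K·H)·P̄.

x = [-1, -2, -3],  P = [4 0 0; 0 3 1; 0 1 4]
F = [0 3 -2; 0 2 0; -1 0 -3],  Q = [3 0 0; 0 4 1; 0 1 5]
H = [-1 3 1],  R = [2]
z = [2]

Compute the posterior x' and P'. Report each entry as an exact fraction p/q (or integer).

x̄ = F·x = [0, -4, 10]
P̄ = F·P·Fᵀ + Q = [34 14 15; 14 16 -5; 15 -5 45]
y = z − H·x̄ = [4]
S = H·P̄·Hᵀ + R = [81]
K = P̄·Hᵀ·S⁻¹ = [23/81; 29/81; 5/27]
x' = x̄ + K·y = [92/81, -208/81, 290/27]
P' = (I − K·H)·P̄ = [2225/81 467/81 290/27; 467/81 455/81 -280/27; 290/27 -280/27 380/9]

x' = [92/81, -208/81, 290/27]
P' = [2225/81 467/81 290/27; 467/81 455/81 -280/27; 290/27 -280/27 380/9]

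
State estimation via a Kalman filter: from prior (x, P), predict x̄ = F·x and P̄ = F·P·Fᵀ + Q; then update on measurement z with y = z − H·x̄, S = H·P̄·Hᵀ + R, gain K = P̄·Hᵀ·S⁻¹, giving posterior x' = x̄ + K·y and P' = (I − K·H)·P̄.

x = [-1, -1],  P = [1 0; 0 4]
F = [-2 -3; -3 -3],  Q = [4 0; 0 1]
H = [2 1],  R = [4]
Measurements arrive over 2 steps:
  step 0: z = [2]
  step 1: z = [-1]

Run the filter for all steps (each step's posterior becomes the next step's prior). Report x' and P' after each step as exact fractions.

step 0: x' = [75/197, 272/197], P' = [218/197 -176/197; -176/197 612/197]
step 1: x' = [-5666/42215, -41987/42215], P' = [47168/42215 -37184/42215; -37184/42215 125772/42215]

step 0: x̄ = F·x = [5, 6]
step 0: P̄ = F·P·Fᵀ + Q = [44 42; 42 46]
step 0: y = z − H·x̄ = [-14]
step 0: S = H·P̄·Hᵀ + R = [394]
step 0: K = P̄·Hᵀ·S⁻¹ = [65/197; 65/197]
step 0: x' = x̄ + K·y = [75/197, 272/197]
step 0: P' = (I − K·H)·P̄ = [218/197 -176/197; -176/197 612/197]
step 1: x̄ = F·x = [-966/197, -1041/197]
step 1: P̄ = F·P·Fᵀ + Q = [5056/197 4176/197; 4176/197 4499/197]
step 1: y = z − H·x̄ = [2776/197]
step 1: S = H·P̄·Hᵀ + R = [42215/197]
step 1: K = P̄·Hᵀ·S⁻¹ = [14288/42215; 12851/42215]
step 1: x' = x̄ + K·y = [-5666/42215, -41987/42215]
step 1: P' = (I − K·H)·P̄ = [47168/42215 -37184/42215; -37184/42215 125772/42215]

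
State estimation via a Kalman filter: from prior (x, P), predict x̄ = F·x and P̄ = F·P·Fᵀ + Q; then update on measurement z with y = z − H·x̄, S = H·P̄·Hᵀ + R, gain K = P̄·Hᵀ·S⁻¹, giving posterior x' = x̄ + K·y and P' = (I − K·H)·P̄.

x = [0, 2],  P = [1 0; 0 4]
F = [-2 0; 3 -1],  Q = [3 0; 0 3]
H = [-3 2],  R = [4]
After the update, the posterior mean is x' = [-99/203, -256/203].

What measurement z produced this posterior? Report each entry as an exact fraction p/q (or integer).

x̄ = F·x = [0, -2]
P̄ = F·P·Fᵀ + Q = [7 -6; -6 16]
S = H·P̄·Hᵀ + R = [203]
K = P̄·Hᵀ·S⁻¹ = [-33/203; 50/203]
x' − x̄ = [-99/203, 150/203] = K·y
y = (KᵀK)⁻¹·Kᵀ·(x' − x̄) = [3]
z = y + H·x̄ = [3] + [-4] = [-1]

z = [-1]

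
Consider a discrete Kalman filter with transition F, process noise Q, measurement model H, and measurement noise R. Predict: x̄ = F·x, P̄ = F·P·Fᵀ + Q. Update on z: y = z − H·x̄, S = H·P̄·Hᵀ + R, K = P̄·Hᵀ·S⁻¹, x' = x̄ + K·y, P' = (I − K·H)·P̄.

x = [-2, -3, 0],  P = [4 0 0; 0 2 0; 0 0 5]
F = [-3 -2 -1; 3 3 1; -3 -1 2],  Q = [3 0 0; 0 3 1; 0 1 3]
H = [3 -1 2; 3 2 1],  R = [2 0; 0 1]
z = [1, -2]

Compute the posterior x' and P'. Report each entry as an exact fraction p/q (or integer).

x' = [4163/19547, -2107/1777, -13501/39094]
P' = [235229/39094 -13167/3554 -417991/39094; -13167/3554 8935/3554 23123/3554; -417991/39094 23123/3554 378341/19547]

x̄ = F·x = [12, -15, 9]
P̄ = F·P·Fᵀ + Q = [52 -53 30; -53 62 -31; 30 -31 61]
y = z − H·x̄ = [-68, -17]
S = H·P̄·Hᵀ + R = [1578 484; 484 198]
K = P̄·Hᵀ·S⁻¹ = [661/3554 -989/19547; -1095/3554 746/1777; 229/3554 11415/39094]
x' = x̄ + K·y = [4163/19547, -2107/1777, -13501/39094]
P' = (I − K·H)·P̄ = [235229/39094 -13167/3554 -417991/39094; -13167/3554 8935/3554 23123/3554; -417991/39094 23123/3554 378341/19547]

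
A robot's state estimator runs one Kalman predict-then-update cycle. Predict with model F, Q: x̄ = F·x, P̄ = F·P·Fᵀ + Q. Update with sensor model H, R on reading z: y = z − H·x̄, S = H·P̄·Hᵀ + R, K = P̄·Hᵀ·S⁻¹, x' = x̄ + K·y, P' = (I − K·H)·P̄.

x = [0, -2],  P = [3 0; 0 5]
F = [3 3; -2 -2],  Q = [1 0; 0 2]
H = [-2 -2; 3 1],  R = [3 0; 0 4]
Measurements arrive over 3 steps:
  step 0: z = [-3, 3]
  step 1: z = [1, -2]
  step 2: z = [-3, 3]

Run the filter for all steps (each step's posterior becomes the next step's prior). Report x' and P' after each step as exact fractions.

step 0: x̄ = F·x = [-6, 4]
step 0: P̄ = F·P·Fᵀ + Q = [73 -48; -48 34]
step 0: y = z − H·x̄ = [-7, 17]
step 0: S = H·P̄·Hᵀ + R = [47 -122; -122 407]
step 0: K = P̄·Hᵀ·S⁻¹ = [512/4245 1937/4245; -2024/4245 -1754/4245]
step 0: x' = x̄ + K·y = [775/849, 266/849]
step 0: P' = (I − K·H)·P̄ = [4258/4245 -5026/4245; -5026/4245 8062/4245]
step 1: x̄ = F·x = [1041/283, -694/283]
step 1: P̄ = F·P·Fᵀ + Q = [8219/1415 -4536/1415; -4536/1415 5854/1415]
step 1: y = z − H·x̄ = [977/283, -2995/283]
step 1: S = H·P̄·Hᵀ + R = [24249/1415 -24734/1415; -24734/1415 58269/1415]
step 1: K = P̄·Hᵀ·S⁻¹ = [48384/566215 216059/566215; -18776/43555 -13766/43555]
step 1: x' = x̄ + K·y = [-36734/566215, -25944/43555]
step 1: P' = (I − K·H)·P̄ = [468406/566215 -41614/43555; -41614/43555 69778/43555]
step 2: x̄ = F·x = [-1122018/566215, 748012/566215]
step 2: P̄ = F·P·Fᵀ + Q = [3208219/566215 -1761336/566215; -1761336/566215 2306654/566215]
step 2: y = z − H·x̄ = [-2446657/566215, 4316687/566215]
step 2: S = H·P̄·Hᵀ + R = [9667449/566215 -9771934/566215; -9771934/566215 22877469/566215]
step 2: K = P̄·Hᵀ·S⁻¹ = [18787584/221958215 84315259/221958215; -95450488/221958215 -69657358/221958215]
step 2: x' = x̄ + K·y = [24356365/44391643, 34924190/44391643]
step 2: P' = (I − K·H)·P̄ = [182721206/221958215 -210902582/221958215; -210902582/221958215 354078314/221958215]

step 0: x' = [775/849, 266/849], P' = [4258/4245 -5026/4245; -5026/4245 8062/4245]
step 1: x' = [-36734/566215, -25944/43555], P' = [468406/566215 -41614/43555; -41614/43555 69778/43555]
step 2: x' = [24356365/44391643, 34924190/44391643], P' = [182721206/221958215 -210902582/221958215; -210902582/221958215 354078314/221958215]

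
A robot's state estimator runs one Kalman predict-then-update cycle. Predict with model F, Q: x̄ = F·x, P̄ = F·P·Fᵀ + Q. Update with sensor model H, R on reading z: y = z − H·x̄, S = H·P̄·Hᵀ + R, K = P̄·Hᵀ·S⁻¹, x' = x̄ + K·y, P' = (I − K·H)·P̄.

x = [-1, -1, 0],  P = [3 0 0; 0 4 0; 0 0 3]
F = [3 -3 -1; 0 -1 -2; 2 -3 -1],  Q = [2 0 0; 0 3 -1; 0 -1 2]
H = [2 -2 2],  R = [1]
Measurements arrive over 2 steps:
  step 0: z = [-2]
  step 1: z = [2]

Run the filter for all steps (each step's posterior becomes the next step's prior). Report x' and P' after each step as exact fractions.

step 0: x' = [-428/737, 673/737, 365/737], P' = [4320/737 6418/737 2205/737; 6418/737 12979/737 6577/737; 2205/737 6577/737 4465/737]
step 1: x' = [701540/473569, 1591117/473569, 1356904/473569], P' = [2246734/473569 3416178/473569 1259723/473569; 3416178/473569 8759578/473569 5416977/473569; 1259723/473569 5416977/473569 4258760/473569]

step 0: x̄ = F·x = [0, 1, 1]
step 0: P̄ = F·P·Fᵀ + Q = [68 18 57; 18 19 17; 57 17 53]
step 0: y = z − H·x̄ = [-2]
step 0: S = H·P̄·Hᵀ + R = [737]
step 0: K = P̄·Hᵀ·S⁻¹ = [214/737; 32/737; 186/737]
step 0: x' = x̄ + K·y = [-428/737, 673/737, 365/737]
step 0: P' = (I − K·H)·P̄ = [4320/737 6418/737 2205/737; 6418/737 12979/737 6577/737; 2205/737 6577/737 4465/737]
step 1: x̄ = F·x = [-3668/737, -1403/737, -3240/737]
step 1: P̄ = F·P·Fᵀ + Q = [72338/737 61422/737 79363/737; 61422/737 59358/737 71513/737; 79363/737 71513/737 93656/737]
step 1: y = z − H·x̄ = [12484/737]
step 1: S = H·P̄·Hᵀ + R = [473569/737]
step 1: K = P̄·Hᵀ·S⁻¹ = [180558/473569; 147154/473569; 203012/473569]
step 1: x' = x̄ + K·y = [701540/473569, 1591117/473569, 1356904/473569]
step 1: P' = (I − K·H)·P̄ = [2246734/473569 3416178/473569 1259723/473569; 3416178/473569 8759578/473569 5416977/473569; 1259723/473569 5416977/473569 4258760/473569]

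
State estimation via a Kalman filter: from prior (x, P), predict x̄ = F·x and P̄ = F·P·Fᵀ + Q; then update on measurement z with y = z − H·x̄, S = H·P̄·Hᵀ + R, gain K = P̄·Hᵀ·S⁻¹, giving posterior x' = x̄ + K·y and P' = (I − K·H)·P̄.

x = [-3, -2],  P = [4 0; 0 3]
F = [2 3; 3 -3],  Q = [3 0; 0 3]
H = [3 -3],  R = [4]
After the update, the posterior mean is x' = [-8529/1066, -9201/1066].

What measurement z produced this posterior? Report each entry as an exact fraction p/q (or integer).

x̄ = F·x = [-12, -3]
P̄ = F·P·Fᵀ + Q = [46 -3; -3 66]
S = H·P̄·Hᵀ + R = [1066]
K = P̄·Hᵀ·S⁻¹ = [147/1066; -207/1066]
x' − x̄ = [4263/1066, -6003/1066] = K·y
y = (KᵀK)⁻¹·Kᵀ·(x' − x̄) = [29]
z = y + H·x̄ = [29] + [-27] = [2]

z = [2]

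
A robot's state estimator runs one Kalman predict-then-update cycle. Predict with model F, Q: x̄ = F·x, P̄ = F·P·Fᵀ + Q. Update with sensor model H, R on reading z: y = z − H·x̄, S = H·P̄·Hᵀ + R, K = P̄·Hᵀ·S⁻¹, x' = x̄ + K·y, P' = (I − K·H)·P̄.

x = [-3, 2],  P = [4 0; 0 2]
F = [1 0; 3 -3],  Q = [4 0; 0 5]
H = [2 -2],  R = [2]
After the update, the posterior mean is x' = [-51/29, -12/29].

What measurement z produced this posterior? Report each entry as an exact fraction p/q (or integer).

z = [-3]

x̄ = F·x = [-3, -15]
P̄ = F·P·Fᵀ + Q = [8 12; 12 59]
S = H·P̄·Hᵀ + R = [174]
K = P̄·Hᵀ·S⁻¹ = [-4/87; -47/87]
x' − x̄ = [36/29, 423/29] = K·y
y = (KᵀK)⁻¹·Kᵀ·(x' − x̄) = [-27]
z = y + H·x̄ = [-27] + [24] = [-3]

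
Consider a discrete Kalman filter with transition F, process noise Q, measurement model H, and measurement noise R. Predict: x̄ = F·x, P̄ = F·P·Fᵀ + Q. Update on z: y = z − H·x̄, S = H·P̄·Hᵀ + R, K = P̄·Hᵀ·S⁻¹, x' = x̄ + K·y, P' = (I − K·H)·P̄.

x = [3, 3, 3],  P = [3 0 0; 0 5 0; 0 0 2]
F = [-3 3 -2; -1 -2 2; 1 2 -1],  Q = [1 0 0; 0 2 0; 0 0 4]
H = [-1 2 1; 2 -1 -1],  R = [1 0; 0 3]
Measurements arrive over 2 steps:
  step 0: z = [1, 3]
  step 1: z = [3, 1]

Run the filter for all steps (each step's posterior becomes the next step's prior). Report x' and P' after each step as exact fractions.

step 0: x' = [10492/3345, -391/3345, 4576/1115], P' = [7697/3345 -2101/3345 12173/3345; -2101/3345 2891/1115 -16739/3345; 12173/3345 -16739/3345 14579/1115]
step 1: x' = [29116046/48368701, 140412547/96737402, 8272765/48368701], P' = [173078309/96737402 -14474527/48368701 117790989/48368701; -14474527/48368701 205684927/96737402 -183496981/48368701; 117790989/48368701 -183496981/48368701 459422320/48368701]

step 0: x̄ = F·x = [-6, -3, 6]
step 0: P̄ = F·P·Fᵀ + Q = [81 -29 25; -29 33 -27; 25 -27 29]
step 0: y = z − H·x̄ = [-5, 18]
step 0: S = H·P̄·Hᵀ + R = [201 -246; -246 351]
step 0: K = P̄·Hᵀ·S⁻¹ = [274/3345 1774/3345; 2708/3345 1288/3345; -638/1115 -884/3345]
step 0: x' = x̄ + K·y = [10492/3345, -391/3345, 4576/1115]
step 0: P' = (I − K·H)·P̄ = [7697/3345 -2101/3345 12173/3345; -2101/3345 2891/1115 -16739/3345; 12173/3345 -16739/3345 14579/1115]
step 1: x̄ = F·x = [-4007/223, 17746/3345, -4018/3345]
step 1: P̄ = F·P·Fᵀ + Q = [47359/223 -85256/669 50414/669; -85256/669 100281/1115 -185374/3345; 50414/669 -185374/3345 133712/3345]
step 1: y = z − H·x̄ = [-81544/3345, 45761/1115]
step 1: S = H·P̄·Hᵀ + R = [836766/1115 -2975236/3345; -2975236/3345 1204074/1115]
step 1: K = P̄·Hᵀ·S⁻¹ = [4605561/96737402 23253949/48368701; 36662473/48368701 34470309/96737402; -25362631/48368701 -13447787/48368701]
step 1: x' = x̄ + K·y = [29116046/48368701, 140412547/96737402, 8272765/48368701]
step 1: P' = (I − K·H)·P̄ = [173078309/96737402 -14474527/48368701 117790989/48368701; -14474527/48368701 205684927/96737402 -183496981/48368701; 117790989/48368701 -183496981/48368701 459422320/48368701]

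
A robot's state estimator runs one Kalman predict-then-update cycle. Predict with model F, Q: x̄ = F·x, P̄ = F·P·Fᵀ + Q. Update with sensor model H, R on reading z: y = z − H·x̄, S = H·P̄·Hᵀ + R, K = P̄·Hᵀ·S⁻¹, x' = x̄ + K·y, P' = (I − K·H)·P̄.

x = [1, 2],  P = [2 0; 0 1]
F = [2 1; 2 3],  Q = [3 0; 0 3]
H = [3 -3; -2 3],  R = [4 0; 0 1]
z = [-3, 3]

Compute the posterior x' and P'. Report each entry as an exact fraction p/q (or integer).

x' = [1471/1549, 2676/1549]
P' = [5403/1549 3971/1549; 3971/1549 3055/1549]

x̄ = F·x = [4, 8]
P̄ = F·P·Fᵀ + Q = [12 11; 11 20]
y = z − H·x̄ = [9, -13]
S = H·P̄·Hᵀ + R = [94 -87; -87 97]
K = P̄·Hᵀ·S⁻¹ = [1074/1549 1107/1549; 687/1549 1223/1549]
x' = x̄ + K·y = [1471/1549, 2676/1549]
P' = (I − K·H)·P̄ = [5403/1549 3971/1549; 3971/1549 3055/1549]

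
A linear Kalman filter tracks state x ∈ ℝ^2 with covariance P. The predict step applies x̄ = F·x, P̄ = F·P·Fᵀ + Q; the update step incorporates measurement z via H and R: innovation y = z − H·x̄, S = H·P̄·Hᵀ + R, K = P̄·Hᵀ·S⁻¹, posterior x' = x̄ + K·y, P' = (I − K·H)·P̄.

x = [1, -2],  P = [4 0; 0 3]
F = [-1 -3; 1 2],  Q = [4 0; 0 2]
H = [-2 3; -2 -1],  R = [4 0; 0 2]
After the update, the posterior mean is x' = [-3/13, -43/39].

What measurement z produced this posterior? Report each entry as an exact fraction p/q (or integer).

z = [-3, 2]

x̄ = F·x = [5, -3]
P̄ = F·P·Fᵀ + Q = [35 -22; -22 18]
S = H·P̄·Hᵀ + R = [570 174; 174 72]
K = P̄·Hᵀ·S⁻¹ = [-40/299 -308/897; 211/897 -62/299]
x' − x̄ = [-68/13, 74/39] = K·y
y = (KᵀK)⁻¹·Kᵀ·(x' − x̄) = [16, 9]
z = y + H·x̄ = [16, 9] + [-19, -7] = [-3, 2]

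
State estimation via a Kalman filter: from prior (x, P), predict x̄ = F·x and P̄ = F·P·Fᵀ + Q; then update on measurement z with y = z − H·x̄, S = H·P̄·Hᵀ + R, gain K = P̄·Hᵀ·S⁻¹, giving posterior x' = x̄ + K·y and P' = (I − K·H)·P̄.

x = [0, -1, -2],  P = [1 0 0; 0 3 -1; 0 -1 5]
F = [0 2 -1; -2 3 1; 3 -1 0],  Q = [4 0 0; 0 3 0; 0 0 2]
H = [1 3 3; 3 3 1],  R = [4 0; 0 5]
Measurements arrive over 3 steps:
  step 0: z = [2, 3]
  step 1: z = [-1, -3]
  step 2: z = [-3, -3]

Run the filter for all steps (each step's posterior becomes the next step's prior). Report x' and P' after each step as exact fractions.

step 0: x̄ = F·x = [0, -5, 1]
step 0: P̄ = F·P·Fᵀ + Q = [25 14 -7; 14 33 -14; -7 -14 14]
step 0: y = z − H·x̄ = [14, 17]
step 0: S = H·P̄·Hᵀ + R = [242 344; 344 667]
step 0: K = P̄·Hᵀ·S⁻¹ = [-3579/21539 5398/21539; 3669/43078 3155/21539; 1741/6154 -675/3077]
step 0: x' = x̄ + K·y = [41660/21539, -28377/21539, 3789/3077]
step 0: P' = (I − K·H)·P̄ = [109329/21539 -129891/21539 12668/3077; -129891/21539 359705/43078 -38317/6154; 12668/3077 -38317/6154 32193/6154]
step 1: x̄ = F·x = [-83277/21539, -141928/21539, 9021/1267]
step 1: P̄ = F·P·Fᵀ + Q = [2909359/43078 1797465/21539 -181081/2534; 1797465/21539 2632612/21539 -130835/1267; -181081/2534 -130835/1267 233675/2534]
step 1: y = z − H·x̄ = [27451/21539, 457641/21539]
step 1: S = H·P̄·Hᵀ + R = [4624630/21539 13503614/21539; 13503614/21539 48653625/21539]
step 1: K = P̄·Hᵀ·S⁻¹ = [-115548995/1980473686 183278908/990236843; -54909418/990236843 240464552/990236843; 743621563/1980473686 -292555112/990236843]
step 1: x' = x̄ + K·y = [-16154749/1980473686, -1485826410/990236843, 2616752429/1980473686]
step 1: P' = (I − K·H)·P̄ = [2935990874/990236843 -3417940897/990236843 2362244609/990236843; -3417940897/990236843 5195022188/990236843 -4128921113/990236843; 2362244609/990236843 -4128921113/990236843 3837253952/990236843]
step 2: x̄ = F·x = [-8560058069/1980473686, -6265896533/1980473686, 2923188573/1980473686]
step 2: P̄ = F·P·Fᵀ + Q = [45093974528/990236843 49858053095/990236843 -42113344698/990236843; 49858053095/990236843 72099913319/990236843 -59582706735/990236843; -42113344698/990236843 -59582706735/990236843 54107059122/990236843]
step 2: y = z − H·x̄ = [12646760891/1980473686, 35613254175/1980473686]
step 2: S = H·P̄·Hᵀ + R = [158897203021/990236843 408673030161/990236843; 408673030161/990236843 1401071881072/990236843]
step 2: K = P̄·Hᵀ·S⁻¹ = [-3504041663441/56161066865837 10752266659224/56161066865837; -2732391763601/56161066865837 13074486192960/56161066865837; 20752665431931/56161066865837 -16113677705820/56161066865837]
step 2: x' = x̄ + K·y = [-71767459558094/56161066865837, 39975113579158/56161066865837, -74344392654123/56161066865837]
step 2: P' = (I − K·H)·P̄ = [163511969537677/56161066865837 -188799264959882/56161066865837 129623219562735/56161066865837; -188799264959882/56161066865837 286240163271310/56161066865837 -226950263969484/56161066865837; 129623219562735/56161066865837 -226950263969484/56161066865837 211412744691147/56161066865837]

step 0: x' = [41660/21539, -28377/21539, 3789/3077], P' = [109329/21539 -129891/21539 12668/3077; -129891/21539 359705/43078 -38317/6154; 12668/3077 -38317/6154 32193/6154]
step 1: x' = [-16154749/1980473686, -1485826410/990236843, 2616752429/1980473686], P' = [2935990874/990236843 -3417940897/990236843 2362244609/990236843; -3417940897/990236843 5195022188/990236843 -4128921113/990236843; 2362244609/990236843 -4128921113/990236843 3837253952/990236843]
step 2: x' = [-71767459558094/56161066865837, 39975113579158/56161066865837, -74344392654123/56161066865837], P' = [163511969537677/56161066865837 -188799264959882/56161066865837 129623219562735/56161066865837; -188799264959882/56161066865837 286240163271310/56161066865837 -226950263969484/56161066865837; 129623219562735/56161066865837 -226950263969484/56161066865837 211412744691147/56161066865837]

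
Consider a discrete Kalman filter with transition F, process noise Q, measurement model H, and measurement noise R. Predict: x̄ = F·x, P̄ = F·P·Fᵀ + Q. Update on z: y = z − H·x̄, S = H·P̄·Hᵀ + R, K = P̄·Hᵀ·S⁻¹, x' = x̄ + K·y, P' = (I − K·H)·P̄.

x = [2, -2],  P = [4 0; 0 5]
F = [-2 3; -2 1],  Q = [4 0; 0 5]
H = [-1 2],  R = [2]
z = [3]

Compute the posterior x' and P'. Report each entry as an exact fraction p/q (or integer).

x̄ = F·x = [-10, -6]
P̄ = F·P·Fᵀ + Q = [65 31; 31 26]
y = z − H·x̄ = [5]
S = H·P̄·Hᵀ + R = [47]
K = P̄·Hᵀ·S⁻¹ = [-3/47; 21/47]
x' = x̄ + K·y = [-485/47, -177/47]
P' = (I − K·H)·P̄ = [3046/47 1520/47; 1520/47 781/47]

x' = [-485/47, -177/47]
P' = [3046/47 1520/47; 1520/47 781/47]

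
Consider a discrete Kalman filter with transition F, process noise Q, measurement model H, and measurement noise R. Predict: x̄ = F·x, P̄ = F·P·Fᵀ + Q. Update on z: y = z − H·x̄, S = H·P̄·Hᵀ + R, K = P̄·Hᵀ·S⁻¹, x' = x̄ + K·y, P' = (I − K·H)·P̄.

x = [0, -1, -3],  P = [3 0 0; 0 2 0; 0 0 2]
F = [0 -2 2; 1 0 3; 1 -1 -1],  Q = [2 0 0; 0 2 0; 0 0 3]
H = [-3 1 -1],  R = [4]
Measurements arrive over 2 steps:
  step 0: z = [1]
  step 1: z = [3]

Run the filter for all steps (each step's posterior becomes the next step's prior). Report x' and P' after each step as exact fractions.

step 0: x̄ = F·x = [-4, -9, 4]
step 0: P̄ = F·P·Fᵀ + Q = [18 12 0; 12 23 -3; 0 -3 10]
step 0: y = z − H·x̄ = [2]
step 0: S = H·P̄·Hᵀ + R = [133]
step 0: K = P̄·Hᵀ·S⁻¹ = [-6/19; -10/133; -13/133]
step 0: x' = x̄ + K·y = [-88/19, -1217/133, 506/133]
step 0: P' = (I − K·H)·P̄ = [90/19 168/19 -78/19; 168/19 2959/133 -529/133; -78/19 -529/133 1161/133]
step 1: x̄ = F·x = [3446/133, 902/133, 5/7]
step 1: P̄ = F·P·Fᵀ + Q = [20978/133 6696/133 8/7; 6696/133 8069/133 -186/7; 8/7 -186/7 149/7]
step 1: y = z − H·x̄ = [9930/133]
step 1: S = H·P̄·Hᵀ + R = [168038/133]
step 1: K = P̄·Hᵀ·S⁻¹ = [-28195/84019; -8485/168038; -6821/168038]
step 1: x' = x̄ + K·y = [71828/84019, 253061/84019, -194620/84019]
step 1: P' = (I − K·H)·P̄ = [1298004/84019 2431253/84019 -1349979/84019; 2431253/84019 9653409/168038 -4900169/168038; -1349979/84019 -4900169/168038 3226989/168038]

step 0: x' = [-88/19, -1217/133, 506/133], P' = [90/19 168/19 -78/19; 168/19 2959/133 -529/133; -78/19 -529/133 1161/133]
step 1: x' = [71828/84019, 253061/84019, -194620/84019], P' = [1298004/84019 2431253/84019 -1349979/84019; 2431253/84019 9653409/168038 -4900169/168038; -1349979/84019 -4900169/168038 3226989/168038]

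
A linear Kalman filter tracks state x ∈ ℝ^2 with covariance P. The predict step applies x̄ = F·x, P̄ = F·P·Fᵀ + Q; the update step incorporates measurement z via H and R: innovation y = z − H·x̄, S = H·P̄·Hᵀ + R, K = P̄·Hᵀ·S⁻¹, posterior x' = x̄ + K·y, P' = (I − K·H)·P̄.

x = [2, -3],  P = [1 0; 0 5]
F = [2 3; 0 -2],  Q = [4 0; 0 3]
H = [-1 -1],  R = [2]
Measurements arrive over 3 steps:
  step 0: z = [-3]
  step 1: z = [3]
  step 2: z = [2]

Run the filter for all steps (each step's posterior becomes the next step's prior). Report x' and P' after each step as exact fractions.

step 0: x̄ = F·x = [-5, 6]
step 0: P̄ = F·P·Fᵀ + Q = [53 -30; -30 23]
step 0: y = z − H·x̄ = [-2]
step 0: S = H·P̄·Hᵀ + R = [18]
step 0: K = P̄·Hᵀ·S⁻¹ = [-23/18; 7/18]
step 0: x' = x̄ + K·y = [-22/9, 47/9]
step 0: P' = (I − K·H)·P̄ = [425/18 -379/18; -379/18 365/18]
step 1: x̄ = F·x = [97/9, -94/9]
step 1: P̄ = F·P·Fᵀ + Q = [509/18 -337/9; -337/9 757/9]
step 1: y = z − H·x̄ = [10/3]
step 1: S = H·P̄·Hᵀ + R = [79/2]
step 1: K = P̄·Hᵀ·S⁻¹ = [55/237; -280/237]
step 1: x' = x̄ + K·y = [8213/711, -10226/711]
step 1: P' = (I − K·H)·P̄ = [18593/711 -18923/711; -18923/711 20603/711]
step 2: x̄ = F·x = [-14252/711, 20452/711]
step 2: P̄ = F·P·Fᵀ + Q = [35567/711 -47926/711; -47926/711 84545/711]
step 2: y = z − H·x̄ = [7622/711]
step 2: S = H·P̄·Hᵀ + R = [25682/711]
step 2: K = P̄·Hᵀ·S⁻¹ = [12359/25682; -36619/25682]
step 2: x' = x̄ + K·y = [-191153/12841, 173093/12841]
step 2: P' = (I − K·H)·P̄ = [1069883/25682 -1094601/25682; -1094601/25682 1167839/25682]

step 0: x' = [-22/9, 47/9], P' = [425/18 -379/18; -379/18 365/18]
step 1: x' = [8213/711, -10226/711], P' = [18593/711 -18923/711; -18923/711 20603/711]
step 2: x' = [-191153/12841, 173093/12841], P' = [1069883/25682 -1094601/25682; -1094601/25682 1167839/25682]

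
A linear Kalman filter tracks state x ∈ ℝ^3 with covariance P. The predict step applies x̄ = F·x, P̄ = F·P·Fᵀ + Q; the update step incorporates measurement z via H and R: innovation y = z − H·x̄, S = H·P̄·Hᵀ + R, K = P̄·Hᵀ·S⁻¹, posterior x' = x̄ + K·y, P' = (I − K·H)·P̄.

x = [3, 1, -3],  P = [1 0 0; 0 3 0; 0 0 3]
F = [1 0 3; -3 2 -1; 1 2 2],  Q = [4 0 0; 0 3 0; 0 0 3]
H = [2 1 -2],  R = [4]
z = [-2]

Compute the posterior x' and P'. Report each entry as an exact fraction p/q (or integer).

x' = [-186/59, -272/59, -239/59]
P' = [1692/59 -666/59 1331/59; -666/59 1584/59 132/59; 1331/59 132/59 1427/59]

x̄ = F·x = [-6, -4, -1]
P̄ = F·P·Fᵀ + Q = [32 -12 19; -12 27 3; 19 3 28]
y = z − H·x̄ = [12]
S = H·P̄·Hᵀ + R = [59]
K = P̄·Hᵀ·S⁻¹ = [14/59; -3/59; -15/59]
x' = x̄ + K·y = [-186/59, -272/59, -239/59]
P' = (I − K·H)·P̄ = [1692/59 -666/59 1331/59; -666/59 1584/59 132/59; 1331/59 132/59 1427/59]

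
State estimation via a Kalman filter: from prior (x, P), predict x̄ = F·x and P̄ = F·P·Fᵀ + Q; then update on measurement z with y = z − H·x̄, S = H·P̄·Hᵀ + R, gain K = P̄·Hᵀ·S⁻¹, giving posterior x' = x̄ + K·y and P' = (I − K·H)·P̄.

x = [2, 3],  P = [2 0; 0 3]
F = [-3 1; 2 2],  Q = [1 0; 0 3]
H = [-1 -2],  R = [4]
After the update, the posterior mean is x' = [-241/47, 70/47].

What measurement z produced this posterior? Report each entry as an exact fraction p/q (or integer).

x̄ = F·x = [-3, 10]
P̄ = F·P·Fᵀ + Q = [22 -6; -6 23]
S = H·P̄·Hᵀ + R = [94]
K = P̄·Hᵀ·S⁻¹ = [-5/47; -20/47]
x' − x̄ = [-100/47, -400/47] = K·y
y = (KᵀK)⁻¹·Kᵀ·(x' − x̄) = [20]
z = y + H·x̄ = [20] + [-17] = [3]

z = [3]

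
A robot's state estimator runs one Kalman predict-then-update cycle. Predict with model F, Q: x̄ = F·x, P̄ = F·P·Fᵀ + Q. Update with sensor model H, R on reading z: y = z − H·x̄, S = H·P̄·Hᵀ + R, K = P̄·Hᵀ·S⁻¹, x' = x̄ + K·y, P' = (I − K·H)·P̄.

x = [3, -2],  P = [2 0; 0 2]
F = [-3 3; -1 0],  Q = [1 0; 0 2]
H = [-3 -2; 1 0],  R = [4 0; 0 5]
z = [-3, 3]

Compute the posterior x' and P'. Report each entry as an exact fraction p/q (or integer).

x̄ = F·x = [-15, -3]
P̄ = F·P·Fᵀ + Q = [37 6; 6 4]
y = z − H·x̄ = [-54, 18]
S = H·P̄·Hᵀ + R = [425 -123; -123 42]
K = P̄·Hᵀ·S⁻¹ = [-205/907 596/2721; -118/907 -216/907]
x' = x̄ + K·y = [1041/907, -237/907]
P' = (I − K·H)·P̄ = [2980/2721 -1080/907; -1080/907 1856/907]

x' = [1041/907, -237/907]
P' = [2980/2721 -1080/907; -1080/907 1856/907]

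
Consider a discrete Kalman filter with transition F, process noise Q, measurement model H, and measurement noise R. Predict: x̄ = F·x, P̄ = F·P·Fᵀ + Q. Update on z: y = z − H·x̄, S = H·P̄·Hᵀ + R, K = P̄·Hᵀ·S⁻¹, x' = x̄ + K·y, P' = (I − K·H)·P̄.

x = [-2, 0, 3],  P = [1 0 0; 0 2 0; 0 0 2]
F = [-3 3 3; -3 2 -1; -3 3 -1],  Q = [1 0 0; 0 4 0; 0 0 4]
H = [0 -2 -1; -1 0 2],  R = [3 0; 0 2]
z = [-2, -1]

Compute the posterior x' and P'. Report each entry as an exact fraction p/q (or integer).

x̄ = F·x = [15, 3, 3]
P̄ = F·P·Fᵀ + Q = [46 15 21; 15 23 23; 21 23 33]
y = z − H·x̄ = [7, 8]
S = H·P̄·Hᵀ + R = [220 -107; -107 96]
K = P̄·Hᵀ·S⁻¹ = [-5324/9671 -6337/9671; -3307/9671 -563/9671; -2769/9671 1447/9671]
x' = x̄ + K·y = [57101/9671, 1360/9671, 21206/9671]
P' = (I − K·H)·P̄ = [147994/9671 -25844/9671 67660/9671; -25844/9671 11703/9671 -13485/9671; 67660/9671 -13485/9671 35277/9671]

x' = [57101/9671, 1360/9671, 21206/9671]
P' = [147994/9671 -25844/9671 67660/9671; -25844/9671 11703/9671 -13485/9671; 67660/9671 -13485/9671 35277/9671]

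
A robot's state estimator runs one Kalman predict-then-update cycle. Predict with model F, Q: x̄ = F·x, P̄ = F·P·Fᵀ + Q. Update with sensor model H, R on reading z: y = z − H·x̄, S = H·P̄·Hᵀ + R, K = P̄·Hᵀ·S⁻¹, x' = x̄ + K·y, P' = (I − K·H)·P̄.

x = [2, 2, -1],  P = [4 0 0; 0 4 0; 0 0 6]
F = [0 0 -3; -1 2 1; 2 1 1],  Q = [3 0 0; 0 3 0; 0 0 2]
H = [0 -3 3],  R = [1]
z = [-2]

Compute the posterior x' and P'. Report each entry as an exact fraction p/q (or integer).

x̄ = F·x = [3, 1, 5]
P̄ = F·P·Fᵀ + Q = [57 -18 -18; -18 29 6; -18 6 28]
y = z − H·x̄ = [-14]
S = H·P̄·Hᵀ + R = [406]
K = P̄·Hᵀ·S⁻¹ = [0; -69/406; 33/203]
x' = x̄ + K·y = [3, 98/29, 79/29]
P' = (I − K·H)·P̄ = [57 -18 -18; -18 7013/406 3495/203; -18 3495/203 3506/203]

x' = [3, 98/29, 79/29]
P' = [57 -18 -18; -18 7013/406 3495/203; -18 3495/203 3506/203]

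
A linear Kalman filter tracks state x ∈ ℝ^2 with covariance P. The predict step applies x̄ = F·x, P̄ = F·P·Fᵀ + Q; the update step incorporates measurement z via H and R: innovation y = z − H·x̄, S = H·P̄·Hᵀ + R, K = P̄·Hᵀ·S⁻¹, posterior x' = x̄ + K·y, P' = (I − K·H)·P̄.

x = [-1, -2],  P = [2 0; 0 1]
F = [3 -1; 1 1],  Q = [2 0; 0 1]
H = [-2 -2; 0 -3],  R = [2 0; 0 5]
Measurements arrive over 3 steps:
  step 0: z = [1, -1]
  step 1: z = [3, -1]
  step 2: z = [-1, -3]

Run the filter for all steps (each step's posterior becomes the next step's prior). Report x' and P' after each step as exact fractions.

step 0: x' = [-216/1453, -384/1453], P' = [1226/1453 -565/1453; -565/1453 610/1453]
step 1: x' = [-504870/349871, 5907/349871], P' = [273534/349871 -115515/349871; -115515/349871 251515/699742]
step 2: x' = [-44665124/311420981, 162817751/311420981], P' = [240436298/311420981 -100957825/311420981; -100957825/311420981 110777295/311420981]

step 0: x̄ = F·x = [-1, -3]
step 0: P̄ = F·P·Fᵀ + Q = [21 5; 5 4]
step 0: y = z − H·x̄ = [-7, -10]
step 0: S = H·P̄·Hᵀ + R = [142 54; 54 41]
step 0: K = P̄·Hᵀ·S⁻¹ = [-661/1453 339/1453; -45/1453 -366/1453]
step 0: x' = x̄ + K·y = [-216/1453, -384/1453]
step 0: P' = (I − K·H)·P̄ = [1226/1453 -565/1453; -565/1453 610/1453]
step 1: x̄ = F·x = [-264/1453, -600/1453]
step 1: P̄ = F·P·Fᵀ + Q = [17940/1453 1938/1453; 1938/1453 2159/1453]
step 1: y = z − H·x̄ = [2631/1453, -3253/1453]
step 1: S = H·P̄·Hᵀ + R = [98806/1453 24582/1453; 24582/1453 26696/1453]
step 1: K = P̄·Hᵀ·S⁻¹ = [-158019/349871 69309/349871; -20485/699742 -150909/699742]
step 1: x' = x̄ + K·y = [-504870/349871, 5907/349871]
step 1: P' = (I − K·H)·P̄ = [273534/349871 -115515/349871; -115515/349871 251515/699742]
step 2: x̄ = F·x = [-1520517/349871, -498963/349871]
step 2: P̄ = F·P·Fᵀ + Q = [7960791/699742 927629/699742; 927629/699742 1036265/699742]
step 2: y = z − H·x̄ = [-4388831/349871, -2546502/349871]
step 2: S = H·P̄·Hᵀ + R = [22404370/349871 5891682/349871; 5891682/349871 12825095/699742]
step 2: K = P̄·Hᵀ·S⁻¹ = [-139478473/311420981 60574695/311420981; -9819470/311420981 -66466377/311420981]
step 2: x' = x̄ + K·y = [-44665124/311420981, 162817751/311420981]
step 2: P' = (I − K·H)·P̄ = [240436298/311420981 -100957825/311420981; -100957825/311420981 110777295/311420981]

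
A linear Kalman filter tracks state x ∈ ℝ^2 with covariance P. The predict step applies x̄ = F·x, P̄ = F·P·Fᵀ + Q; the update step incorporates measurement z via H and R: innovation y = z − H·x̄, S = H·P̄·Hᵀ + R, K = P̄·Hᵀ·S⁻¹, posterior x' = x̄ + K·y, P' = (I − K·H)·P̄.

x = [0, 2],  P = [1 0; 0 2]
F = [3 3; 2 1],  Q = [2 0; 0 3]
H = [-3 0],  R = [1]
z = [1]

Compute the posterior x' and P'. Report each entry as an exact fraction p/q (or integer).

x̄ = F·x = [6, 2]
P̄ = F·P·Fᵀ + Q = [29 12; 12 9]
y = z − H·x̄ = [19]
S = H·P̄·Hᵀ + R = [262]
K = P̄·Hᵀ·S⁻¹ = [-87/262; -18/131]
x' = x̄ + K·y = [-81/262, -80/131]
P' = (I − K·H)·P̄ = [29/262 6/131; 6/131 531/131]

x' = [-81/262, -80/131]
P' = [29/262 6/131; 6/131 531/131]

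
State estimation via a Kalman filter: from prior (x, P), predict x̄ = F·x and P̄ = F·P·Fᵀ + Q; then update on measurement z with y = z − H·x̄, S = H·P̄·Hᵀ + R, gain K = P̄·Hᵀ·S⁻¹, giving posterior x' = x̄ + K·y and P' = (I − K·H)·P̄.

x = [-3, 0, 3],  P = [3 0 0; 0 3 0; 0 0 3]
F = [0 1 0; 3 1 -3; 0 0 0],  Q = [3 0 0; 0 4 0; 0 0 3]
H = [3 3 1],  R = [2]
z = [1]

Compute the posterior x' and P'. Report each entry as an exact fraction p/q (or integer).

x' = [1485/662, -678/331, 165/662]
P' = [3243/662 -1599/331 -81/662; -1599/331 1759/331 -288/331; -81/662 -288/331 1977/662]

x̄ = F·x = [0, -18, 0]
P̄ = F·P·Fᵀ + Q = [6 3 0; 3 61 0; 0 0 3]
y = z − H·x̄ = [55]
S = H·P̄·Hᵀ + R = [662]
K = P̄·Hᵀ·S⁻¹ = [27/662; 96/331; 3/662]
x' = x̄ + K·y = [1485/662, -678/331, 165/662]
P' = (I − K·H)·P̄ = [3243/662 -1599/331 -81/662; -1599/331 1759/331 -288/331; -81/662 -288/331 1977/662]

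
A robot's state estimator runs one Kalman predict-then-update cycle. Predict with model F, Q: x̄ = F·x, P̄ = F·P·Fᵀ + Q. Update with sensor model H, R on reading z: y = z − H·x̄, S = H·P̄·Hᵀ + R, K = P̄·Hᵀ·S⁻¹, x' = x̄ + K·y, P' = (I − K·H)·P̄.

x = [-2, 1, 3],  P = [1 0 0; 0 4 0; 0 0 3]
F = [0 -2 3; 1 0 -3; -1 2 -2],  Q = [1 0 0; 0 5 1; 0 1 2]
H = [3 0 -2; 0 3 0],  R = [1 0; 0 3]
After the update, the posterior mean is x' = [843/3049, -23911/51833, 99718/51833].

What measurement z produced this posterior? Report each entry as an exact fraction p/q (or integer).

z = [-3, -1]

x̄ = F·x = [7, -11, -2]
P̄ = F·P·Fᵀ + Q = [44 -27 -34; -27 33 18; -34 18 31]
S = H·P̄·Hᵀ + R = [929 -351; -351 300]
K = P̄·Hᵀ·S⁻¹ = [619/3049 -99/3049; -117/51833 16968/51833; -10082/51833 -2466/51833]
x' − x̄ = [-20500/3049, 546252/51833, 203384/51833] = K·y
y = (KᵀK)⁻¹·Kᵀ·(x' − x̄) = [-28, 32]
z = y + H·x̄ = [-28, 32] + [25, -33] = [-3, -1]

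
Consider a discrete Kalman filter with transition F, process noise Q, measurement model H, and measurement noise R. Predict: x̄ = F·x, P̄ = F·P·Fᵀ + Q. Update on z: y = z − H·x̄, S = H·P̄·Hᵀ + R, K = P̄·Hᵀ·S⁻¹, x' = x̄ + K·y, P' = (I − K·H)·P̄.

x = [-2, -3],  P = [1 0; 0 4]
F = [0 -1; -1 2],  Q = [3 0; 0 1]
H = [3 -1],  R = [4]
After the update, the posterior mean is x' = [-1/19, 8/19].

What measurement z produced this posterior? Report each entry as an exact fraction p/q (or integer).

z = [-1]

x̄ = F·x = [3, -4]
P̄ = F·P·Fᵀ + Q = [7 -8; -8 18]
S = H·P̄·Hᵀ + R = [133]
K = P̄·Hᵀ·S⁻¹ = [29/133; -6/19]
x' − x̄ = [-58/19, 84/19] = K·y
y = (KᵀK)⁻¹·Kᵀ·(x' − x̄) = [-14]
z = y + H·x̄ = [-14] + [13] = [-1]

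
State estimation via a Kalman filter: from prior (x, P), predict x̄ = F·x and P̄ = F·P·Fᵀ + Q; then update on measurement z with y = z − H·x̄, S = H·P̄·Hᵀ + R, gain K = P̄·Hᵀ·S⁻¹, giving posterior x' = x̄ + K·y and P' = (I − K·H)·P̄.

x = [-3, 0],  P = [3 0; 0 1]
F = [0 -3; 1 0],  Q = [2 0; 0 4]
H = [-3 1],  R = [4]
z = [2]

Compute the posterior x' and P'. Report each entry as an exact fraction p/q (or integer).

x' = [-3/2, -59/22]
P' = [11/10 21/10; 21/10 721/110]

x̄ = F·x = [0, -3]
P̄ = F·P·Fᵀ + Q = [11 0; 0 7]
y = z − H·x̄ = [5]
S = H·P̄·Hᵀ + R = [110]
K = P̄·Hᵀ·S⁻¹ = [-3/10; 7/110]
x' = x̄ + K·y = [-3/2, -59/22]
P' = (I − K·H)·P̄ = [11/10 21/10; 21/10 721/110]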